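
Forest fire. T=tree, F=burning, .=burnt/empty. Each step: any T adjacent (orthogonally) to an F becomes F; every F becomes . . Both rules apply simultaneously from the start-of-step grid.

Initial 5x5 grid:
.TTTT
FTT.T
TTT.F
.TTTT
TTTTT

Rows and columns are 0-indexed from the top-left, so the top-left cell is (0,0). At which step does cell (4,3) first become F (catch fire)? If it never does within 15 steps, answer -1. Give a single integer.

Step 1: cell (4,3)='T' (+4 fires, +2 burnt)
Step 2: cell (4,3)='T' (+6 fires, +4 burnt)
Step 3: cell (4,3)='F' (+6 fires, +6 burnt)
  -> target ignites at step 3
Step 4: cell (4,3)='.' (+2 fires, +6 burnt)
Step 5: cell (4,3)='.' (+1 fires, +2 burnt)
Step 6: cell (4,3)='.' (+0 fires, +1 burnt)
  fire out at step 6

3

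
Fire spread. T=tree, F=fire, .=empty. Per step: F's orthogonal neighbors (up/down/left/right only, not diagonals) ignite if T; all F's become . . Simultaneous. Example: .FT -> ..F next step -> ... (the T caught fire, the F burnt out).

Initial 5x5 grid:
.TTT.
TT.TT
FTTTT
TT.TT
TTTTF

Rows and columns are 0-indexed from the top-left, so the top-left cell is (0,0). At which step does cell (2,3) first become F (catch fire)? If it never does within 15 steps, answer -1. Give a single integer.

Step 1: cell (2,3)='T' (+5 fires, +2 burnt)
Step 2: cell (2,3)='T' (+7 fires, +5 burnt)
Step 3: cell (2,3)='F' (+4 fires, +7 burnt)
  -> target ignites at step 3
Step 4: cell (2,3)='.' (+2 fires, +4 burnt)
Step 5: cell (2,3)='.' (+1 fires, +2 burnt)
Step 6: cell (2,3)='.' (+0 fires, +1 burnt)
  fire out at step 6

3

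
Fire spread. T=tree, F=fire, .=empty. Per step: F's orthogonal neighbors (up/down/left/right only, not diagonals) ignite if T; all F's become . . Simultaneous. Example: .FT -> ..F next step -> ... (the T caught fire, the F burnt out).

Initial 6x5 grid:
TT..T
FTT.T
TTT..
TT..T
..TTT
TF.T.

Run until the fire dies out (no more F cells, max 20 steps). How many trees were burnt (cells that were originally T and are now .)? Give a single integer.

Step 1: +4 fires, +2 burnt (F count now 4)
Step 2: +4 fires, +4 burnt (F count now 4)
Step 3: +2 fires, +4 burnt (F count now 2)
Step 4: +0 fires, +2 burnt (F count now 0)
Fire out after step 4
Initially T: 17, now '.': 23
Total burnt (originally-T cells now '.'): 10

Answer: 10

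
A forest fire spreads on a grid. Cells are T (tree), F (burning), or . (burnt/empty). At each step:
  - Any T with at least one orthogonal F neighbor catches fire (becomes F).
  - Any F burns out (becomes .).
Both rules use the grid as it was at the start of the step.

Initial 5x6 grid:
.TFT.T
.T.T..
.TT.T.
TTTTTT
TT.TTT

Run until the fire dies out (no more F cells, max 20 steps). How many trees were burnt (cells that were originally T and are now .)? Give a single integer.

Step 1: +2 fires, +1 burnt (F count now 2)
Step 2: +2 fires, +2 burnt (F count now 2)
Step 3: +1 fires, +2 burnt (F count now 1)
Step 4: +2 fires, +1 burnt (F count now 2)
Step 5: +3 fires, +2 burnt (F count now 3)
Step 6: +2 fires, +3 burnt (F count now 2)
Step 7: +2 fires, +2 burnt (F count now 2)
Step 8: +3 fires, +2 burnt (F count now 3)
Step 9: +1 fires, +3 burnt (F count now 1)
Step 10: +0 fires, +1 burnt (F count now 0)
Fire out after step 10
Initially T: 19, now '.': 29
Total burnt (originally-T cells now '.'): 18

Answer: 18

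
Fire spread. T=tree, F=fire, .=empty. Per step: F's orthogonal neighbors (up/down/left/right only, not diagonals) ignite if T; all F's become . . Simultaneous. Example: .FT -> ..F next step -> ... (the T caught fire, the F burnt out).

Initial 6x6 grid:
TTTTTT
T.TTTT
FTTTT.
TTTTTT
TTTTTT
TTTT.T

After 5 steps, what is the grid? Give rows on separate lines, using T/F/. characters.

Step 1: 3 trees catch fire, 1 burn out
  TTTTTT
  F.TTTT
  .FTTT.
  FTTTTT
  TTTTTT
  TTTT.T
Step 2: 4 trees catch fire, 3 burn out
  FTTTTT
  ..TTTT
  ..FTT.
  .FTTTT
  FTTTTT
  TTTT.T
Step 3: 6 trees catch fire, 4 burn out
  .FTTTT
  ..FTTT
  ...FT.
  ..FTTT
  .FTTTT
  FTTT.T
Step 4: 6 trees catch fire, 6 burn out
  ..FTTT
  ...FTT
  ....F.
  ...FTT
  ..FTTT
  .FTT.T
Step 5: 5 trees catch fire, 6 burn out
  ...FTT
  ....FT
  ......
  ....FT
  ...FTT
  ..FT.T

...FTT
....FT
......
....FT
...FTT
..FT.T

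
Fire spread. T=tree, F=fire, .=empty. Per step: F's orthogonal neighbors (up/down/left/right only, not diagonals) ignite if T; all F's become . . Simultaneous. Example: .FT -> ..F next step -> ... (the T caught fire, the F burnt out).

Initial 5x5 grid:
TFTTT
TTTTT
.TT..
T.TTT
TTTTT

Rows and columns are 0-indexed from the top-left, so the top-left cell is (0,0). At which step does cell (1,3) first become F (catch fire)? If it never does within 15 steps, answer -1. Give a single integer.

Step 1: cell (1,3)='T' (+3 fires, +1 burnt)
Step 2: cell (1,3)='T' (+4 fires, +3 burnt)
Step 3: cell (1,3)='F' (+3 fires, +4 burnt)
  -> target ignites at step 3
Step 4: cell (1,3)='.' (+2 fires, +3 burnt)
Step 5: cell (1,3)='.' (+2 fires, +2 burnt)
Step 6: cell (1,3)='.' (+3 fires, +2 burnt)
Step 7: cell (1,3)='.' (+2 fires, +3 burnt)
Step 8: cell (1,3)='.' (+1 fires, +2 burnt)
Step 9: cell (1,3)='.' (+0 fires, +1 burnt)
  fire out at step 9

3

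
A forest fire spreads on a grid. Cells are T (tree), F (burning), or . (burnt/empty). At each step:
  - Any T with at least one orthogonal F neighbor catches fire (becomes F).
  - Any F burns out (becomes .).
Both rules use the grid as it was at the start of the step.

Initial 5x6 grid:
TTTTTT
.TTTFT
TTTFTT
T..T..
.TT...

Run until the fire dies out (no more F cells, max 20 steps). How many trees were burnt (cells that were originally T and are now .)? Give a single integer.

Answer: 17

Derivation:
Step 1: +6 fires, +2 burnt (F count now 6)
Step 2: +5 fires, +6 burnt (F count now 5)
Step 3: +3 fires, +5 burnt (F count now 3)
Step 4: +2 fires, +3 burnt (F count now 2)
Step 5: +1 fires, +2 burnt (F count now 1)
Step 6: +0 fires, +1 burnt (F count now 0)
Fire out after step 6
Initially T: 19, now '.': 28
Total burnt (originally-T cells now '.'): 17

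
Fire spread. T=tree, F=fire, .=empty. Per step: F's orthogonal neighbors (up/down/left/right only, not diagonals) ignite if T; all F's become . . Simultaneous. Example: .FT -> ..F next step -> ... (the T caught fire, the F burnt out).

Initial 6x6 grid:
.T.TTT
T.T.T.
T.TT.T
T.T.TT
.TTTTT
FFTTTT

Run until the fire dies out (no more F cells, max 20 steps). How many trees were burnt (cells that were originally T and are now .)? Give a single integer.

Step 1: +2 fires, +2 burnt (F count now 2)
Step 2: +2 fires, +2 burnt (F count now 2)
Step 3: +3 fires, +2 burnt (F count now 3)
Step 4: +3 fires, +3 burnt (F count now 3)
Step 5: +4 fires, +3 burnt (F count now 4)
Step 6: +1 fires, +4 burnt (F count now 1)
Step 7: +1 fires, +1 burnt (F count now 1)
Step 8: +0 fires, +1 burnt (F count now 0)
Fire out after step 8
Initially T: 24, now '.': 28
Total burnt (originally-T cells now '.'): 16

Answer: 16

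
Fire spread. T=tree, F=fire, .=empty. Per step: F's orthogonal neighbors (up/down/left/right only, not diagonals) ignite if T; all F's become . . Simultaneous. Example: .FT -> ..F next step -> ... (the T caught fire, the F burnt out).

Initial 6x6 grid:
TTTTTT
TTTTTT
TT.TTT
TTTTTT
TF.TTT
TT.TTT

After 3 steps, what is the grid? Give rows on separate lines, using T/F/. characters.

Step 1: 3 trees catch fire, 1 burn out
  TTTTTT
  TTTTTT
  TT.TTT
  TFTTTT
  F..TTT
  TF.TTT
Step 2: 4 trees catch fire, 3 burn out
  TTTTTT
  TTTTTT
  TF.TTT
  F.FTTT
  ...TTT
  F..TTT
Step 3: 3 trees catch fire, 4 burn out
  TTTTTT
  TFTTTT
  F..TTT
  ...FTT
  ...TTT
  ...TTT

TTTTTT
TFTTTT
F..TTT
...FTT
...TTT
...TTT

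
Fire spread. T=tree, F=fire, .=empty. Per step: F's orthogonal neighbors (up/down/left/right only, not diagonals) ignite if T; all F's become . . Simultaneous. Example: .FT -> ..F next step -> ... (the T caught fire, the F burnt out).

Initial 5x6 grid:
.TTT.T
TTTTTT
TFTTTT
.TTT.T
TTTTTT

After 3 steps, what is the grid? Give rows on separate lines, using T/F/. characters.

Step 1: 4 trees catch fire, 1 burn out
  .TTT.T
  TFTTTT
  F.FTTT
  .FTT.T
  TTTTTT
Step 2: 6 trees catch fire, 4 burn out
  .FTT.T
  F.FTTT
  ...FTT
  ..FT.T
  TFTTTT
Step 3: 6 trees catch fire, 6 burn out
  ..FT.T
  ...FTT
  ....FT
  ...F.T
  F.FTTT

..FT.T
...FTT
....FT
...F.T
F.FTTT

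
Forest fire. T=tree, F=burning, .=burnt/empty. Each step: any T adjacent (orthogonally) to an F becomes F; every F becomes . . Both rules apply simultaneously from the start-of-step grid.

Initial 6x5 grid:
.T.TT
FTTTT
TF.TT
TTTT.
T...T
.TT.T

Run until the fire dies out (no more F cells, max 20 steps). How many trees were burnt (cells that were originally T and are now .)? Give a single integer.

Answer: 15

Derivation:
Step 1: +3 fires, +2 burnt (F count now 3)
Step 2: +4 fires, +3 burnt (F count now 4)
Step 3: +3 fires, +4 burnt (F count now 3)
Step 4: +3 fires, +3 burnt (F count now 3)
Step 5: +2 fires, +3 burnt (F count now 2)
Step 6: +0 fires, +2 burnt (F count now 0)
Fire out after step 6
Initially T: 19, now '.': 26
Total burnt (originally-T cells now '.'): 15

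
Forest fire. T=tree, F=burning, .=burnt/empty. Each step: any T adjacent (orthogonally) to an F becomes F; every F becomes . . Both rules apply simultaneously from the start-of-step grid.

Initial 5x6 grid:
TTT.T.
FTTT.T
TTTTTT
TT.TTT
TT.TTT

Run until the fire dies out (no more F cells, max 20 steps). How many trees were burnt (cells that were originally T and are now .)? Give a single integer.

Answer: 23

Derivation:
Step 1: +3 fires, +1 burnt (F count now 3)
Step 2: +4 fires, +3 burnt (F count now 4)
Step 3: +5 fires, +4 burnt (F count now 5)
Step 4: +2 fires, +5 burnt (F count now 2)
Step 5: +2 fires, +2 burnt (F count now 2)
Step 6: +3 fires, +2 burnt (F count now 3)
Step 7: +3 fires, +3 burnt (F count now 3)
Step 8: +1 fires, +3 burnt (F count now 1)
Step 9: +0 fires, +1 burnt (F count now 0)
Fire out after step 9
Initially T: 24, now '.': 29
Total burnt (originally-T cells now '.'): 23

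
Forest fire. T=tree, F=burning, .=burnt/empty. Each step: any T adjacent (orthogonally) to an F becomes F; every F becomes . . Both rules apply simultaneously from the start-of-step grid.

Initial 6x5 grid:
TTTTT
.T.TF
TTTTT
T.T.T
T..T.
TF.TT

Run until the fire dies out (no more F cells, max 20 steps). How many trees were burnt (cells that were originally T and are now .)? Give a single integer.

Answer: 17

Derivation:
Step 1: +4 fires, +2 burnt (F count now 4)
Step 2: +4 fires, +4 burnt (F count now 4)
Step 3: +3 fires, +4 burnt (F count now 3)
Step 4: +4 fires, +3 burnt (F count now 4)
Step 5: +2 fires, +4 burnt (F count now 2)
Step 6: +0 fires, +2 burnt (F count now 0)
Fire out after step 6
Initially T: 20, now '.': 27
Total burnt (originally-T cells now '.'): 17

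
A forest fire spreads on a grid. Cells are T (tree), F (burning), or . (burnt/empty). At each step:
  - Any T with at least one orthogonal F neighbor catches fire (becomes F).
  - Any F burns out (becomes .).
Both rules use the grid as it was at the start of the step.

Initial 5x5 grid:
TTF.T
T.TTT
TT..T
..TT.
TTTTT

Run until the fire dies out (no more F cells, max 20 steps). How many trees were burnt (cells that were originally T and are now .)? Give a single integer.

Step 1: +2 fires, +1 burnt (F count now 2)
Step 2: +2 fires, +2 burnt (F count now 2)
Step 3: +2 fires, +2 burnt (F count now 2)
Step 4: +3 fires, +2 burnt (F count now 3)
Step 5: +1 fires, +3 burnt (F count now 1)
Step 6: +0 fires, +1 burnt (F count now 0)
Fire out after step 6
Initially T: 17, now '.': 18
Total burnt (originally-T cells now '.'): 10

Answer: 10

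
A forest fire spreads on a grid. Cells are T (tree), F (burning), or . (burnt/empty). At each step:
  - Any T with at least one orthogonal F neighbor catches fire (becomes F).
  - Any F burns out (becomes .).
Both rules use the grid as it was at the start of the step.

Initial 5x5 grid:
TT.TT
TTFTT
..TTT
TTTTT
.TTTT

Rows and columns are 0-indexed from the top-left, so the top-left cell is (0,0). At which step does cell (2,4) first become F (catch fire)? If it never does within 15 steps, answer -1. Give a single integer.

Step 1: cell (2,4)='T' (+3 fires, +1 burnt)
Step 2: cell (2,4)='T' (+6 fires, +3 burnt)
Step 3: cell (2,4)='F' (+6 fires, +6 burnt)
  -> target ignites at step 3
Step 4: cell (2,4)='.' (+4 fires, +6 burnt)
Step 5: cell (2,4)='.' (+1 fires, +4 burnt)
Step 6: cell (2,4)='.' (+0 fires, +1 burnt)
  fire out at step 6

3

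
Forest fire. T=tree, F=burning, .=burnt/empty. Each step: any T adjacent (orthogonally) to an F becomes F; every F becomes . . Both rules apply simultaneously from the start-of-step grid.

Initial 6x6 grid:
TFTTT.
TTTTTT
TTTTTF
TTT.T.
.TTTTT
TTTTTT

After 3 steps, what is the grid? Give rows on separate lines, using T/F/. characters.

Step 1: 5 trees catch fire, 2 burn out
  F.FTT.
  TFTTTF
  TTTTF.
  TTT.T.
  .TTTTT
  TTTTTT
Step 2: 7 trees catch fire, 5 burn out
  ...FT.
  F.FTF.
  TFTF..
  TTT.F.
  .TTTTT
  TTTTTT
Step 3: 6 trees catch fire, 7 burn out
  ....F.
  ...F..
  F.F...
  TFT...
  .TTTFT
  TTTTTT

....F.
...F..
F.F...
TFT...
.TTTFT
TTTTTT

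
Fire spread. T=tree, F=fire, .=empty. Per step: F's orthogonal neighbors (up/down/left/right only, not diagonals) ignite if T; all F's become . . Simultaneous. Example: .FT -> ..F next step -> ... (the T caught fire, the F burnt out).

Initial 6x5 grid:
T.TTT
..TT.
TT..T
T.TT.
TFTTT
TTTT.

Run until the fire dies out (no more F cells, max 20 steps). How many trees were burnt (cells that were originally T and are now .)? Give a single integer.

Answer: 13

Derivation:
Step 1: +3 fires, +1 burnt (F count now 3)
Step 2: +5 fires, +3 burnt (F count now 5)
Step 3: +4 fires, +5 burnt (F count now 4)
Step 4: +1 fires, +4 burnt (F count now 1)
Step 5: +0 fires, +1 burnt (F count now 0)
Fire out after step 5
Initially T: 20, now '.': 23
Total burnt (originally-T cells now '.'): 13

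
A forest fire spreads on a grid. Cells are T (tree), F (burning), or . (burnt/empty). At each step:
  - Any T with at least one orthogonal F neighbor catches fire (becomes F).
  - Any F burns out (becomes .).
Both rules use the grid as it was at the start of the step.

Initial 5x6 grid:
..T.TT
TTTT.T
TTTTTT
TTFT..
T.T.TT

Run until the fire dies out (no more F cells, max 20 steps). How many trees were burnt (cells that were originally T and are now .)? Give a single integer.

Answer: 19

Derivation:
Step 1: +4 fires, +1 burnt (F count now 4)
Step 2: +4 fires, +4 burnt (F count now 4)
Step 3: +6 fires, +4 burnt (F count now 6)
Step 4: +2 fires, +6 burnt (F count now 2)
Step 5: +1 fires, +2 burnt (F count now 1)
Step 6: +1 fires, +1 burnt (F count now 1)
Step 7: +1 fires, +1 burnt (F count now 1)
Step 8: +0 fires, +1 burnt (F count now 0)
Fire out after step 8
Initially T: 21, now '.': 28
Total burnt (originally-T cells now '.'): 19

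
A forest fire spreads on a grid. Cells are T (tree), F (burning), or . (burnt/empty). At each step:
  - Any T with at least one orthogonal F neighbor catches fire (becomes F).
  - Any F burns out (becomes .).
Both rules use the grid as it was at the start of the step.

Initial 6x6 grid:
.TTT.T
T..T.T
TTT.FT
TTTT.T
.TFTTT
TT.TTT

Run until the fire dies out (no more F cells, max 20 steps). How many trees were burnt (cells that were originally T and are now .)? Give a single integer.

Step 1: +4 fires, +2 burnt (F count now 4)
Step 2: +8 fires, +4 burnt (F count now 8)
Step 3: +6 fires, +8 burnt (F count now 6)
Step 4: +2 fires, +6 burnt (F count now 2)
Step 5: +1 fires, +2 burnt (F count now 1)
Step 6: +0 fires, +1 burnt (F count now 0)
Fire out after step 6
Initially T: 25, now '.': 32
Total burnt (originally-T cells now '.'): 21

Answer: 21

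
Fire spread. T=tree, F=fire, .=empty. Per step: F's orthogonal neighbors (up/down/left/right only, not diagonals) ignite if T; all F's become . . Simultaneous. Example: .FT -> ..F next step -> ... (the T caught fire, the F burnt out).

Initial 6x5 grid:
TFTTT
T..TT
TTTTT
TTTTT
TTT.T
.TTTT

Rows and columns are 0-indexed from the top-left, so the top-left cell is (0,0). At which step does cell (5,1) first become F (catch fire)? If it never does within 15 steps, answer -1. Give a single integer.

Step 1: cell (5,1)='T' (+2 fires, +1 burnt)
Step 2: cell (5,1)='T' (+2 fires, +2 burnt)
Step 3: cell (5,1)='T' (+3 fires, +2 burnt)
Step 4: cell (5,1)='T' (+4 fires, +3 burnt)
Step 5: cell (5,1)='T' (+5 fires, +4 burnt)
Step 6: cell (5,1)='T' (+3 fires, +5 burnt)
Step 7: cell (5,1)='F' (+3 fires, +3 burnt)
  -> target ignites at step 7
Step 8: cell (5,1)='.' (+2 fires, +3 burnt)
Step 9: cell (5,1)='.' (+1 fires, +2 burnt)
Step 10: cell (5,1)='.' (+0 fires, +1 burnt)
  fire out at step 10

7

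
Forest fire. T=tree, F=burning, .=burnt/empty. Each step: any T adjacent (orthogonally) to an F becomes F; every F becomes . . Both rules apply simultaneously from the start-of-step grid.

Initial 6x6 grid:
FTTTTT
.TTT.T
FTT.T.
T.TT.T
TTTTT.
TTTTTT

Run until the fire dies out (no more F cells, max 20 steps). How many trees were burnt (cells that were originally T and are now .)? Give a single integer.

Step 1: +3 fires, +2 burnt (F count now 3)
Step 2: +4 fires, +3 burnt (F count now 4)
Step 3: +5 fires, +4 burnt (F count now 5)
Step 4: +5 fires, +5 burnt (F count now 5)
Step 5: +3 fires, +5 burnt (F count now 3)
Step 6: +3 fires, +3 burnt (F count now 3)
Step 7: +1 fires, +3 burnt (F count now 1)
Step 8: +1 fires, +1 burnt (F count now 1)
Step 9: +0 fires, +1 burnt (F count now 0)
Fire out after step 9
Initially T: 27, now '.': 34
Total burnt (originally-T cells now '.'): 25

Answer: 25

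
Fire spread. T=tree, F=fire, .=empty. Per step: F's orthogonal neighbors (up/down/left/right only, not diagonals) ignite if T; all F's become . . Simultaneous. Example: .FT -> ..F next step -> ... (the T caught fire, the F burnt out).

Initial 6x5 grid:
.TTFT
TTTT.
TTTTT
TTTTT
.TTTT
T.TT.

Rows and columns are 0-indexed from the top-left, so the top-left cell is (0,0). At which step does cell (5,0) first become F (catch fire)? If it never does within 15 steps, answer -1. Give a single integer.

Step 1: cell (5,0)='T' (+3 fires, +1 burnt)
Step 2: cell (5,0)='T' (+3 fires, +3 burnt)
Step 3: cell (5,0)='T' (+4 fires, +3 burnt)
Step 4: cell (5,0)='T' (+5 fires, +4 burnt)
Step 5: cell (5,0)='T' (+5 fires, +5 burnt)
Step 6: cell (5,0)='T' (+3 fires, +5 burnt)
Step 7: cell (5,0)='T' (+0 fires, +3 burnt)
  fire out at step 7
Target never catches fire within 15 steps

-1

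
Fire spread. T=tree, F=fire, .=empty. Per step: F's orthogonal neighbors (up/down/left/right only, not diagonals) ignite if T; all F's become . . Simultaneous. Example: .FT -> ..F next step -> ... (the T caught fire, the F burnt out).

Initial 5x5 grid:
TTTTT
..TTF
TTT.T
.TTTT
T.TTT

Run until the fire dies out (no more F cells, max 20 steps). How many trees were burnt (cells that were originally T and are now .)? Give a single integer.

Step 1: +3 fires, +1 burnt (F count now 3)
Step 2: +3 fires, +3 burnt (F count now 3)
Step 3: +4 fires, +3 burnt (F count now 4)
Step 4: +4 fires, +4 burnt (F count now 4)
Step 5: +4 fires, +4 burnt (F count now 4)
Step 6: +0 fires, +4 burnt (F count now 0)
Fire out after step 6
Initially T: 19, now '.': 24
Total burnt (originally-T cells now '.'): 18

Answer: 18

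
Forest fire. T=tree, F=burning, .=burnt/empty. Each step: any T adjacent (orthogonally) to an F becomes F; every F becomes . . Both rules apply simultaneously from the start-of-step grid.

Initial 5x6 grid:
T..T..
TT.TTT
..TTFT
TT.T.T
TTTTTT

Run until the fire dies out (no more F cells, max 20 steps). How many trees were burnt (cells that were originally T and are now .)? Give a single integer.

Step 1: +3 fires, +1 burnt (F count now 3)
Step 2: +5 fires, +3 burnt (F count now 5)
Step 3: +3 fires, +5 burnt (F count now 3)
Step 4: +2 fires, +3 burnt (F count now 2)
Step 5: +1 fires, +2 burnt (F count now 1)
Step 6: +2 fires, +1 burnt (F count now 2)
Step 7: +1 fires, +2 burnt (F count now 1)
Step 8: +0 fires, +1 burnt (F count now 0)
Fire out after step 8
Initially T: 20, now '.': 27
Total burnt (originally-T cells now '.'): 17

Answer: 17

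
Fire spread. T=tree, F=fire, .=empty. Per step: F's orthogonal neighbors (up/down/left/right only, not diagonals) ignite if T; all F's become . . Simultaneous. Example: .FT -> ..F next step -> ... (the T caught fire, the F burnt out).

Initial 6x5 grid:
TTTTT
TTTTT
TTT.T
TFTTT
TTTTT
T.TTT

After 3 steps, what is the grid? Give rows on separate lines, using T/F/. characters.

Step 1: 4 trees catch fire, 1 burn out
  TTTTT
  TTTTT
  TFT.T
  F.FTT
  TFTTT
  T.TTT
Step 2: 6 trees catch fire, 4 burn out
  TTTTT
  TFTTT
  F.F.T
  ...FT
  F.FTT
  T.TTT
Step 3: 7 trees catch fire, 6 burn out
  TFTTT
  F.FTT
  ....T
  ....F
  ...FT
  F.FTT

TFTTT
F.FTT
....T
....F
...FT
F.FTT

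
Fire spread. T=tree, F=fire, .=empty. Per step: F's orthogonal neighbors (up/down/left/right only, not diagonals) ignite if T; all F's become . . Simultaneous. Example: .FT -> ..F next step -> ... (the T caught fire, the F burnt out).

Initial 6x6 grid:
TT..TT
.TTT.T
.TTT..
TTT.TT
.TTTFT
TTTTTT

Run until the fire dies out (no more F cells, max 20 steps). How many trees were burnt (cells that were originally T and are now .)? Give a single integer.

Step 1: +4 fires, +1 burnt (F count now 4)
Step 2: +4 fires, +4 burnt (F count now 4)
Step 3: +3 fires, +4 burnt (F count now 3)
Step 4: +3 fires, +3 burnt (F count now 3)
Step 5: +5 fires, +3 burnt (F count now 5)
Step 6: +2 fires, +5 burnt (F count now 2)
Step 7: +1 fires, +2 burnt (F count now 1)
Step 8: +1 fires, +1 burnt (F count now 1)
Step 9: +0 fires, +1 burnt (F count now 0)
Fire out after step 9
Initially T: 26, now '.': 33
Total burnt (originally-T cells now '.'): 23

Answer: 23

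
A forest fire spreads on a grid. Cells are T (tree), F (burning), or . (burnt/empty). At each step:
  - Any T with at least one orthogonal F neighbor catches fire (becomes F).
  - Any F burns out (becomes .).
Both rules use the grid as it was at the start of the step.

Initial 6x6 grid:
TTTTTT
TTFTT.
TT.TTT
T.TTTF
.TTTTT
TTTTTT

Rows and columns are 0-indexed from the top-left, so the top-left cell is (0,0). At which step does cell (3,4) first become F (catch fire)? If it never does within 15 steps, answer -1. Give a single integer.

Step 1: cell (3,4)='F' (+6 fires, +2 burnt)
  -> target ignites at step 1
Step 2: cell (3,4)='.' (+10 fires, +6 burnt)
Step 3: cell (3,4)='.' (+6 fires, +10 burnt)
Step 4: cell (3,4)='.' (+4 fires, +6 burnt)
Step 5: cell (3,4)='.' (+2 fires, +4 burnt)
Step 6: cell (3,4)='.' (+1 fires, +2 burnt)
Step 7: cell (3,4)='.' (+1 fires, +1 burnt)
Step 8: cell (3,4)='.' (+0 fires, +1 burnt)
  fire out at step 8

1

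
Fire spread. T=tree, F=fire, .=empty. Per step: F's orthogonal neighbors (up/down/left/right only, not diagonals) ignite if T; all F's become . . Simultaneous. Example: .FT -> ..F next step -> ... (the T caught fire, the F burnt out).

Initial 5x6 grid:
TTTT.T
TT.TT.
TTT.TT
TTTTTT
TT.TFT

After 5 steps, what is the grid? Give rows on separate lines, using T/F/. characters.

Step 1: 3 trees catch fire, 1 burn out
  TTTT.T
  TT.TT.
  TTT.TT
  TTTTFT
  TT.F.F
Step 2: 3 trees catch fire, 3 burn out
  TTTT.T
  TT.TT.
  TTT.FT
  TTTF.F
  TT....
Step 3: 3 trees catch fire, 3 burn out
  TTTT.T
  TT.TF.
  TTT..F
  TTF...
  TT....
Step 4: 3 trees catch fire, 3 burn out
  TTTT.T
  TT.F..
  TTF...
  TF....
  TT....
Step 5: 4 trees catch fire, 3 burn out
  TTTF.T
  TT....
  TF....
  F.....
  TF....

TTTF.T
TT....
TF....
F.....
TF....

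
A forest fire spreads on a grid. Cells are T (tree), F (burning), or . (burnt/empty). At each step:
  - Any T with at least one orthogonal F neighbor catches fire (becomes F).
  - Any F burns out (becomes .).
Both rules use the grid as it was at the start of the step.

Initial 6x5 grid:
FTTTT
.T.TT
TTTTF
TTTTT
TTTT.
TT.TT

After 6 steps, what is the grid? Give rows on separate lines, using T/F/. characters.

Step 1: 4 trees catch fire, 2 burn out
  .FTTT
  .T.TF
  TTTF.
  TTTTF
  TTTT.
  TT.TT
Step 2: 6 trees catch fire, 4 burn out
  ..FTF
  .F.F.
  TTF..
  TTTF.
  TTTT.
  TT.TT
Step 3: 4 trees catch fire, 6 burn out
  ...F.
  .....
  TF...
  TTF..
  TTTF.
  TT.TT
Step 4: 4 trees catch fire, 4 burn out
  .....
  .....
  F....
  TF...
  TTF..
  TT.FT
Step 5: 3 trees catch fire, 4 burn out
  .....
  .....
  .....
  F....
  TF...
  TT..F
Step 6: 2 trees catch fire, 3 burn out
  .....
  .....
  .....
  .....
  F....
  TF...

.....
.....
.....
.....
F....
TF...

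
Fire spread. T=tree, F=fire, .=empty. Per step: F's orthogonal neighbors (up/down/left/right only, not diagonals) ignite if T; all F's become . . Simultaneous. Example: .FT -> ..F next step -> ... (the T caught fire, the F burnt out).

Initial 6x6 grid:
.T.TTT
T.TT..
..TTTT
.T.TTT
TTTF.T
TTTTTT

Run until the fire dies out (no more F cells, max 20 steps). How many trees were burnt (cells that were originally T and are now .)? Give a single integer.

Answer: 23

Derivation:
Step 1: +3 fires, +1 burnt (F count now 3)
Step 2: +5 fires, +3 burnt (F count now 5)
Step 3: +8 fires, +5 burnt (F count now 8)
Step 4: +5 fires, +8 burnt (F count now 5)
Step 5: +1 fires, +5 burnt (F count now 1)
Step 6: +1 fires, +1 burnt (F count now 1)
Step 7: +0 fires, +1 burnt (F count now 0)
Fire out after step 7
Initially T: 25, now '.': 34
Total burnt (originally-T cells now '.'): 23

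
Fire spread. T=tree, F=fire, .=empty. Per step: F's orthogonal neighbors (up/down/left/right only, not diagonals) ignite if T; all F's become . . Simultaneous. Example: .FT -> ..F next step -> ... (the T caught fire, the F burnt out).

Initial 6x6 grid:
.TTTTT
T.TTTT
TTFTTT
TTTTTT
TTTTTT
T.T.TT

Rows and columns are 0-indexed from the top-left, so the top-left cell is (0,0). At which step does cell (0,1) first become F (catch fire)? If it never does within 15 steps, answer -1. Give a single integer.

Step 1: cell (0,1)='T' (+4 fires, +1 burnt)
Step 2: cell (0,1)='T' (+7 fires, +4 burnt)
Step 3: cell (0,1)='F' (+10 fires, +7 burnt)
  -> target ignites at step 3
Step 4: cell (0,1)='.' (+5 fires, +10 burnt)
Step 5: cell (0,1)='.' (+4 fires, +5 burnt)
Step 6: cell (0,1)='.' (+1 fires, +4 burnt)
Step 7: cell (0,1)='.' (+0 fires, +1 burnt)
  fire out at step 7

3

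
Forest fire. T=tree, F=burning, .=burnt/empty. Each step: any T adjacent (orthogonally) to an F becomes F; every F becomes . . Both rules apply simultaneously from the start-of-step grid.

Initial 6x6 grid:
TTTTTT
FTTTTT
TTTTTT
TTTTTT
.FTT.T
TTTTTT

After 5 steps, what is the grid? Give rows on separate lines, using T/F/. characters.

Step 1: 6 trees catch fire, 2 burn out
  FTTTTT
  .FTTTT
  FTTTTT
  TFTTTT
  ..FT.T
  TFTTTT
Step 2: 8 trees catch fire, 6 burn out
  .FTTTT
  ..FTTT
  .FTTTT
  F.FTTT
  ...F.T
  F.FTTT
Step 3: 5 trees catch fire, 8 burn out
  ..FTTT
  ...FTT
  ..FTTT
  ...FTT
  .....T
  ...FTT
Step 4: 5 trees catch fire, 5 burn out
  ...FTT
  ....FT
  ...FTT
  ....FT
  .....T
  ....FT
Step 5: 5 trees catch fire, 5 burn out
  ....FT
  .....F
  ....FT
  .....F
  .....T
  .....F

....FT
.....F
....FT
.....F
.....T
.....F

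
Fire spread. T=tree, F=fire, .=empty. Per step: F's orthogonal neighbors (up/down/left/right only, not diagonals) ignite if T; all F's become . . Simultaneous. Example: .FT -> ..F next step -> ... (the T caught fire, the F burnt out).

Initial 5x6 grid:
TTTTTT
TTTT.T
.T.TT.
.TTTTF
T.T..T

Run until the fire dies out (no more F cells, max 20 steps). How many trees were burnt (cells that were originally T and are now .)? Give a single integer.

Step 1: +2 fires, +1 burnt (F count now 2)
Step 2: +2 fires, +2 burnt (F count now 2)
Step 3: +2 fires, +2 burnt (F count now 2)
Step 4: +3 fires, +2 burnt (F count now 3)
Step 5: +3 fires, +3 burnt (F count now 3)
Step 6: +3 fires, +3 burnt (F count now 3)
Step 7: +3 fires, +3 burnt (F count now 3)
Step 8: +2 fires, +3 burnt (F count now 2)
Step 9: +0 fires, +2 burnt (F count now 0)
Fire out after step 9
Initially T: 21, now '.': 29
Total burnt (originally-T cells now '.'): 20

Answer: 20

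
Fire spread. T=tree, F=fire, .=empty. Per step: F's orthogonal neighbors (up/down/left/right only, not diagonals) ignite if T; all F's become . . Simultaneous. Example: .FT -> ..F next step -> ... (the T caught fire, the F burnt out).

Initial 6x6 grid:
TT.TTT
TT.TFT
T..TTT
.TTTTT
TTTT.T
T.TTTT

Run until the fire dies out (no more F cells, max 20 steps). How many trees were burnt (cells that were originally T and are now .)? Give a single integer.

Step 1: +4 fires, +1 burnt (F count now 4)
Step 2: +5 fires, +4 burnt (F count now 5)
Step 3: +2 fires, +5 burnt (F count now 2)
Step 4: +3 fires, +2 burnt (F count now 3)
Step 5: +4 fires, +3 burnt (F count now 4)
Step 6: +3 fires, +4 burnt (F count now 3)
Step 7: +1 fires, +3 burnt (F count now 1)
Step 8: +1 fires, +1 burnt (F count now 1)
Step 9: +0 fires, +1 burnt (F count now 0)
Fire out after step 9
Initially T: 28, now '.': 31
Total burnt (originally-T cells now '.'): 23

Answer: 23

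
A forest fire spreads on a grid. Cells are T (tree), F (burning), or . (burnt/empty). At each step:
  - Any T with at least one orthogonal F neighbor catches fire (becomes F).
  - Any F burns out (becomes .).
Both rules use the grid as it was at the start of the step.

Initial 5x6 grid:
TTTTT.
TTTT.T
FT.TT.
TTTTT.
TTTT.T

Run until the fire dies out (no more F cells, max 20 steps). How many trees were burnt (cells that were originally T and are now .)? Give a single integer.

Step 1: +3 fires, +1 burnt (F count now 3)
Step 2: +4 fires, +3 burnt (F count now 4)
Step 3: +4 fires, +4 burnt (F count now 4)
Step 4: +4 fires, +4 burnt (F count now 4)
Step 5: +4 fires, +4 burnt (F count now 4)
Step 6: +2 fires, +4 burnt (F count now 2)
Step 7: +0 fires, +2 burnt (F count now 0)
Fire out after step 7
Initially T: 23, now '.': 28
Total burnt (originally-T cells now '.'): 21

Answer: 21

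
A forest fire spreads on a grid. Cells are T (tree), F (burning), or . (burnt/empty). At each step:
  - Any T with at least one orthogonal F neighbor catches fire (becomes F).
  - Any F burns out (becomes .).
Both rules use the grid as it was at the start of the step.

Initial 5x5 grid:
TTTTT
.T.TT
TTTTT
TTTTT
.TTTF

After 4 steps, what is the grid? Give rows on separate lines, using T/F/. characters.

Step 1: 2 trees catch fire, 1 burn out
  TTTTT
  .T.TT
  TTTTT
  TTTTF
  .TTF.
Step 2: 3 trees catch fire, 2 burn out
  TTTTT
  .T.TT
  TTTTF
  TTTF.
  .TF..
Step 3: 4 trees catch fire, 3 burn out
  TTTTT
  .T.TF
  TTTF.
  TTF..
  .F...
Step 4: 4 trees catch fire, 4 burn out
  TTTTF
  .T.F.
  TTF..
  TF...
  .....

TTTTF
.T.F.
TTF..
TF...
.....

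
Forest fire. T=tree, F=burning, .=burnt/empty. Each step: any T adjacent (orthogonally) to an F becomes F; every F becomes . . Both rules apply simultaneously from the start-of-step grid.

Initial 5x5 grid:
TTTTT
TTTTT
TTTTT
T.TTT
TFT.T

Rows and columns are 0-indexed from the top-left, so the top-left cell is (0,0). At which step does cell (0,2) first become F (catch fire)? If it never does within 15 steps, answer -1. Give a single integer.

Step 1: cell (0,2)='T' (+2 fires, +1 burnt)
Step 2: cell (0,2)='T' (+2 fires, +2 burnt)
Step 3: cell (0,2)='T' (+3 fires, +2 burnt)
Step 4: cell (0,2)='T' (+5 fires, +3 burnt)
Step 5: cell (0,2)='F' (+6 fires, +5 burnt)
  -> target ignites at step 5
Step 6: cell (0,2)='.' (+3 fires, +6 burnt)
Step 7: cell (0,2)='.' (+1 fires, +3 burnt)
Step 8: cell (0,2)='.' (+0 fires, +1 burnt)
  fire out at step 8

5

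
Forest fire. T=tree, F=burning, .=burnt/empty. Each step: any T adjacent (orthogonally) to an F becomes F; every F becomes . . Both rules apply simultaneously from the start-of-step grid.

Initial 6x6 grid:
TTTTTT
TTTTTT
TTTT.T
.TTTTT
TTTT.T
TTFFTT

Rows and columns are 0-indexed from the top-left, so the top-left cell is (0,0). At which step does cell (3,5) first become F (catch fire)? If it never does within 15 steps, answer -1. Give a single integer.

Step 1: cell (3,5)='T' (+4 fires, +2 burnt)
Step 2: cell (3,5)='T' (+5 fires, +4 burnt)
Step 3: cell (3,5)='T' (+6 fires, +5 burnt)
Step 4: cell (3,5)='F' (+4 fires, +6 burnt)
  -> target ignites at step 4
Step 5: cell (3,5)='.' (+6 fires, +4 burnt)
Step 6: cell (3,5)='.' (+4 fires, +6 burnt)
Step 7: cell (3,5)='.' (+2 fires, +4 burnt)
Step 8: cell (3,5)='.' (+0 fires, +2 burnt)
  fire out at step 8

4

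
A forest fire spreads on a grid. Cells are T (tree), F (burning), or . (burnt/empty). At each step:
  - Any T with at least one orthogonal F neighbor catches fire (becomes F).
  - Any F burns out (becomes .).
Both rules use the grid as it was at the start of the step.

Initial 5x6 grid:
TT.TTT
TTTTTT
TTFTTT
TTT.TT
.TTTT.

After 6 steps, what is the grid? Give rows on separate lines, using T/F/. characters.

Step 1: 4 trees catch fire, 1 burn out
  TT.TTT
  TTFTTT
  TF.FTT
  TTF.TT
  .TTTT.
Step 2: 6 trees catch fire, 4 burn out
  TT.TTT
  TF.FTT
  F...FT
  TF..TT
  .TFTT.
Step 3: 9 trees catch fire, 6 burn out
  TF.FTT
  F...FT
  .....F
  F...FT
  .F.FT.
Step 4: 5 trees catch fire, 9 burn out
  F...FT
  .....F
  ......
  .....F
  ....F.
Step 5: 1 trees catch fire, 5 burn out
  .....F
  ......
  ......
  ......
  ......
Step 6: 0 trees catch fire, 1 burn out
  ......
  ......
  ......
  ......
  ......

......
......
......
......
......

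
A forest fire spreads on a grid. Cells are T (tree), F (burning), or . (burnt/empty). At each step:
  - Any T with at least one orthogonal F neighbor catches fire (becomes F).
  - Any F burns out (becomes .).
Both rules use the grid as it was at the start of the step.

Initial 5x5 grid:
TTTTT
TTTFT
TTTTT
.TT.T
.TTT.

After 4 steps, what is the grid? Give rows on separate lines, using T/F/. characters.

Step 1: 4 trees catch fire, 1 burn out
  TTTFT
  TTF.F
  TTTFT
  .TT.T
  .TTT.
Step 2: 5 trees catch fire, 4 burn out
  TTF.F
  TF...
  TTF.F
  .TT.T
  .TTT.
Step 3: 5 trees catch fire, 5 burn out
  TF...
  F....
  TF...
  .TF.F
  .TTT.
Step 4: 4 trees catch fire, 5 burn out
  F....
  .....
  F....
  .F...
  .TFT.

F....
.....
F....
.F...
.TFT.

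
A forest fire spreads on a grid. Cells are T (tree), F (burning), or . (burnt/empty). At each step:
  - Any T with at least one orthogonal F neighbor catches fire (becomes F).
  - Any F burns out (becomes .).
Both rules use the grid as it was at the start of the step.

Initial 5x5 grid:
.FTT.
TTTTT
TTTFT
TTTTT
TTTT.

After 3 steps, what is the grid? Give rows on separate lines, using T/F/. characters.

Step 1: 6 trees catch fire, 2 burn out
  ..FT.
  TFTFT
  TTF.F
  TTTFT
  TTTT.
Step 2: 8 trees catch fire, 6 burn out
  ...F.
  F.F.F
  TF...
  TTF.F
  TTTF.
Step 3: 3 trees catch fire, 8 burn out
  .....
  .....
  F....
  TF...
  TTF..

.....
.....
F....
TF...
TTF..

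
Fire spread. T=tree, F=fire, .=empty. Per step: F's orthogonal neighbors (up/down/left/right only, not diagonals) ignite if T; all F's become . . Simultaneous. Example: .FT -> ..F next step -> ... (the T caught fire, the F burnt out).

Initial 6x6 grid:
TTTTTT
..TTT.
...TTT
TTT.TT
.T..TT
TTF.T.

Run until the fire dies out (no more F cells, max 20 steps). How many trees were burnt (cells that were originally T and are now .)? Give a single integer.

Step 1: +1 fires, +1 burnt (F count now 1)
Step 2: +2 fires, +1 burnt (F count now 2)
Step 3: +1 fires, +2 burnt (F count now 1)
Step 4: +2 fires, +1 burnt (F count now 2)
Step 5: +0 fires, +2 burnt (F count now 0)
Fire out after step 5
Initially T: 23, now '.': 19
Total burnt (originally-T cells now '.'): 6

Answer: 6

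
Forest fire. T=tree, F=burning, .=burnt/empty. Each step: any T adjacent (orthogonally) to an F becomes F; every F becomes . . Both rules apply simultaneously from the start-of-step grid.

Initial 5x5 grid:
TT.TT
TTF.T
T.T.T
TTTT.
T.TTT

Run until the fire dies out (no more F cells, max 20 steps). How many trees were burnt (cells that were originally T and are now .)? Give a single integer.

Answer: 14

Derivation:
Step 1: +2 fires, +1 burnt (F count now 2)
Step 2: +3 fires, +2 burnt (F count now 3)
Step 3: +5 fires, +3 burnt (F count now 5)
Step 4: +2 fires, +5 burnt (F count now 2)
Step 5: +2 fires, +2 burnt (F count now 2)
Step 6: +0 fires, +2 burnt (F count now 0)
Fire out after step 6
Initially T: 18, now '.': 21
Total burnt (originally-T cells now '.'): 14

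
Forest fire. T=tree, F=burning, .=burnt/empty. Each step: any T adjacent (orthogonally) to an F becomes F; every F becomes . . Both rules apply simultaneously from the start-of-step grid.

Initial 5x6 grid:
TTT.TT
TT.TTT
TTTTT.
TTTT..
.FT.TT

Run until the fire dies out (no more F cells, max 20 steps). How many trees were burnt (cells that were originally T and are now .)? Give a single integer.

Step 1: +2 fires, +1 burnt (F count now 2)
Step 2: +3 fires, +2 burnt (F count now 3)
Step 3: +4 fires, +3 burnt (F count now 4)
Step 4: +3 fires, +4 burnt (F count now 3)
Step 5: +4 fires, +3 burnt (F count now 4)
Step 6: +1 fires, +4 burnt (F count now 1)
Step 7: +2 fires, +1 burnt (F count now 2)
Step 8: +1 fires, +2 burnt (F count now 1)
Step 9: +0 fires, +1 burnt (F count now 0)
Fire out after step 9
Initially T: 22, now '.': 28
Total burnt (originally-T cells now '.'): 20

Answer: 20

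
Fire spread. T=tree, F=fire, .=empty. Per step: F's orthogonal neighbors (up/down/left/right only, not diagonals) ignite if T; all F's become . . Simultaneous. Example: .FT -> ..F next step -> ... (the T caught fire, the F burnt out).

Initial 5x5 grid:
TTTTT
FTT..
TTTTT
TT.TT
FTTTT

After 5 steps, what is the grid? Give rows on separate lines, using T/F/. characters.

Step 1: 5 trees catch fire, 2 burn out
  FTTTT
  .FT..
  FTTTT
  FT.TT
  .FTTT
Step 2: 5 trees catch fire, 5 burn out
  .FTTT
  ..F..
  .FTTT
  .F.TT
  ..FTT
Step 3: 3 trees catch fire, 5 burn out
  ..FTT
  .....
  ..FTT
  ...TT
  ...FT
Step 4: 4 trees catch fire, 3 burn out
  ...FT
  .....
  ...FT
  ...FT
  ....F
Step 5: 3 trees catch fire, 4 burn out
  ....F
  .....
  ....F
  ....F
  .....

....F
.....
....F
....F
.....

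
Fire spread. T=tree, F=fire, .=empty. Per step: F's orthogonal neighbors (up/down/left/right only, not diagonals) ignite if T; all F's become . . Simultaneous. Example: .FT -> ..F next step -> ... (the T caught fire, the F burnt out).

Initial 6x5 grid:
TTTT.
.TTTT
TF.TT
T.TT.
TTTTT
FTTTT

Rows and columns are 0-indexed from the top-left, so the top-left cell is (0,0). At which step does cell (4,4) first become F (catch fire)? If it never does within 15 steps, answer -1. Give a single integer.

Step 1: cell (4,4)='T' (+4 fires, +2 burnt)
Step 2: cell (4,4)='T' (+5 fires, +4 burnt)
Step 3: cell (4,4)='T' (+5 fires, +5 burnt)
Step 4: cell (4,4)='T' (+6 fires, +5 burnt)
Step 5: cell (4,4)='F' (+3 fires, +6 burnt)
  -> target ignites at step 5
Step 6: cell (4,4)='.' (+0 fires, +3 burnt)
  fire out at step 6

5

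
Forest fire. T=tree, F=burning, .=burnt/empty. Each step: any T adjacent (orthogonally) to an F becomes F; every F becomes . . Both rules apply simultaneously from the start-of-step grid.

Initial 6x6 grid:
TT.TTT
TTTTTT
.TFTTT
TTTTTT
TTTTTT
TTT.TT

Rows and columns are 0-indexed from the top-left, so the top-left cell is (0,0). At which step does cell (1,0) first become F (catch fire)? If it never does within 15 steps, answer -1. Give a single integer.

Step 1: cell (1,0)='T' (+4 fires, +1 burnt)
Step 2: cell (1,0)='T' (+6 fires, +4 burnt)
Step 3: cell (1,0)='F' (+10 fires, +6 burnt)
  -> target ignites at step 3
Step 4: cell (1,0)='.' (+7 fires, +10 burnt)
Step 5: cell (1,0)='.' (+4 fires, +7 burnt)
Step 6: cell (1,0)='.' (+1 fires, +4 burnt)
Step 7: cell (1,0)='.' (+0 fires, +1 burnt)
  fire out at step 7

3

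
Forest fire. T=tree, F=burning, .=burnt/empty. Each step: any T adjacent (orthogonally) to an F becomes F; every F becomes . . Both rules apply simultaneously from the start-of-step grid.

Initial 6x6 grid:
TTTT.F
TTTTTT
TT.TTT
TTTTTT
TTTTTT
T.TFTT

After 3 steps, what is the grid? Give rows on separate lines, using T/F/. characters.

Step 1: 4 trees catch fire, 2 burn out
  TTTT..
  TTTTTF
  TT.TTT
  TTTTTT
  TTTFTT
  T.F.FT
Step 2: 6 trees catch fire, 4 burn out
  TTTT..
  TTTTF.
  TT.TTF
  TTTFTT
  TTF.FT
  T....F
Step 3: 8 trees catch fire, 6 burn out
  TTTT..
  TTTF..
  TT.FF.
  TTF.FF
  TF...F
  T.....

TTTT..
TTTF..
TT.FF.
TTF.FF
TF...F
T.....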